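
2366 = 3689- 1323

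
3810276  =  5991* 636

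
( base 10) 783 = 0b1100001111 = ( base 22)1DD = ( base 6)3343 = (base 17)2C1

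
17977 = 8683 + 9294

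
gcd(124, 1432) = 4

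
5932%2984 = 2948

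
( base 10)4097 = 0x1001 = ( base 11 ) 3095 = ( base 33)3p5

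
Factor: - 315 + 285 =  - 30= - 2^1 * 3^1*5^1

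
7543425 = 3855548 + 3687877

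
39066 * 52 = 2031432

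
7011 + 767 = 7778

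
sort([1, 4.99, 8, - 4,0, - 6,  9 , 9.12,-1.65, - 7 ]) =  [ - 7, - 6, - 4 ,  -  1.65, 0, 1, 4.99,8,9, 9.12]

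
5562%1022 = 452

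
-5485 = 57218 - 62703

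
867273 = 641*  1353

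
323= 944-621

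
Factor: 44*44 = 2^4*11^2 = 1936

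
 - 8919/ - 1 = 8919 + 0/1=8919.00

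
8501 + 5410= 13911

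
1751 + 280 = 2031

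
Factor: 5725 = 5^2*229^1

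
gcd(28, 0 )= 28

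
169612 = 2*84806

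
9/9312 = 3/3104= 0.00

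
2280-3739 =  - 1459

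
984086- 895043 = 89043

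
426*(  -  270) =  -115020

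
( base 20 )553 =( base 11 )1642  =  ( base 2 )100000110111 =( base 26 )32n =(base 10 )2103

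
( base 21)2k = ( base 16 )3e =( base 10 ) 62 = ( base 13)4a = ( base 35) 1r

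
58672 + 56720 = 115392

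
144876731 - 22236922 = 122639809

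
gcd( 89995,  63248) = 1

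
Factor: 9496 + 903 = 10399= 10399^1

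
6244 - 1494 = 4750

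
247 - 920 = -673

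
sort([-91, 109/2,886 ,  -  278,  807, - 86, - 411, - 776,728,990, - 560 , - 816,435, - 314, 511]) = [-816, - 776, - 560, - 411, - 314,  -  278, - 91, - 86,  109/2, 435 , 511, 728,807, 886, 990 ] 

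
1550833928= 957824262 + 593009666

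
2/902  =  1/451 = 0.00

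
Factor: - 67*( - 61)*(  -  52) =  - 212524 = -2^2  *  13^1*61^1 *67^1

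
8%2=0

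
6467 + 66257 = 72724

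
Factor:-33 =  - 3^1*11^1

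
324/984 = 27/82 = 0.33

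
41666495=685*60827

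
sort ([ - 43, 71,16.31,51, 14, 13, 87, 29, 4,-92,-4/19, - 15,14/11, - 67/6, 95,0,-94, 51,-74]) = [ - 94 , - 92, - 74, - 43,-15, - 67/6,- 4/19, 0,14/11,4,13,14, 16.31,29,51, 51,71, 87, 95 ] 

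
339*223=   75597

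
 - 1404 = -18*78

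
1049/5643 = 1049/5643=0.19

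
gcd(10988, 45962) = 134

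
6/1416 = 1/236 = 0.00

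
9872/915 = 9872/915 = 10.79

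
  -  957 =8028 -8985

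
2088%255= 48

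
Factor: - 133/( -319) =7^1 * 11^( - 1)*19^1*29^(-1)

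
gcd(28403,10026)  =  1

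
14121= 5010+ 9111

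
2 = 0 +2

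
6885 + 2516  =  9401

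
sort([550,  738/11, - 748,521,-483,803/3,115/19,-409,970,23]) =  [ - 748, - 483, - 409,115/19,23,738/11, 803/3,521,550,970 ] 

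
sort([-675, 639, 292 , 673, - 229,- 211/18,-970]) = [ - 970,  -  675, - 229, - 211/18,292, 639,673]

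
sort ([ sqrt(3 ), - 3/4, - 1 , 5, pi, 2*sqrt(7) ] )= [ - 1, - 3/4,sqrt( 3),pi, 5, 2 * sqrt (7)] 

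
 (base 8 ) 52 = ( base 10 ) 42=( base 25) 1H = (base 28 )1E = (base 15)2C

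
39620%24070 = 15550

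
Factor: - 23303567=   -  7^2*475583^1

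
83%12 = 11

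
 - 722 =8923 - 9645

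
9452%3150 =2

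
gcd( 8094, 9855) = 3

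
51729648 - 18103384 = 33626264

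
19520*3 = 58560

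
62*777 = 48174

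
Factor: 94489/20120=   2^(  -  3) *5^ ( - 1)*61^1*503^( - 1 )*1549^1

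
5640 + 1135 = 6775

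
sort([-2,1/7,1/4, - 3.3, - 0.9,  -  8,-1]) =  [  -  8, - 3.3, - 2, -1, - 0.9,1/7,1/4]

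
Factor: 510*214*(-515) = -2^2*3^1*5^2*17^1*103^1*107^1  =  -  56207100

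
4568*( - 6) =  - 27408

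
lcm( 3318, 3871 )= 23226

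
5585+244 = 5829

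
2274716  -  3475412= -1200696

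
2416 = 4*604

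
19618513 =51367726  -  31749213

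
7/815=7/815 = 0.01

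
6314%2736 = 842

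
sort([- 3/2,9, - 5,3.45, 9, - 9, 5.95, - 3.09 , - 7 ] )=[ - 9, - 7, - 5, - 3.09, - 3/2, 3.45,  5.95, 9,9 ] 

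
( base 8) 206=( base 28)4M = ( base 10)134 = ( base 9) 158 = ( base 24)5e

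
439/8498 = 439/8498=0.05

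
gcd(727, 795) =1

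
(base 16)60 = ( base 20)4G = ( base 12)80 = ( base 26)3I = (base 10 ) 96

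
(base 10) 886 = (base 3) 1012211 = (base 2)1101110110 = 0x376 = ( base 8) 1566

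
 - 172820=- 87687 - 85133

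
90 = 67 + 23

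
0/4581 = 0= 0.00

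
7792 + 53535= 61327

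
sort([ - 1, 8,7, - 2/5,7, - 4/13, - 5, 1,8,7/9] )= [ - 5, - 1 , - 2/5 , - 4/13,7/9 , 1, 7 , 7,8,8]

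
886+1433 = 2319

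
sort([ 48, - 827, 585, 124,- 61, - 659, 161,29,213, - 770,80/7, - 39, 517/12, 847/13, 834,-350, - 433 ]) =[ - 827, - 770, - 659, - 433, - 350, - 61, - 39, 80/7,29, 517/12, 48, 847/13,124,161, 213, 585, 834]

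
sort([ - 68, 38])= [  -  68,38]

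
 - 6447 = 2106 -8553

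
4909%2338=233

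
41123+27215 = 68338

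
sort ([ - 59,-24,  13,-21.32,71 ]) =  [-59,-24, -21.32,13, 71]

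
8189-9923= - 1734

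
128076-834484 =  - 706408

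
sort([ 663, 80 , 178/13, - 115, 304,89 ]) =[ - 115, 178/13, 80, 89, 304  ,  663]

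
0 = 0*60035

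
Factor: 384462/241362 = 403/253 = 11^( -1 )*13^1 * 23^(-1) * 31^1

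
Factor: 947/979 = 11^( - 1)*89^(-1)*947^1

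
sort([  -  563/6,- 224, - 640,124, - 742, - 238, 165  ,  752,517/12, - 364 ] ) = [ - 742, -640, - 364 , - 238, - 224, - 563/6,517/12,124,165,752]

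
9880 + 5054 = 14934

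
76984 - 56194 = 20790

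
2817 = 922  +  1895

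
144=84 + 60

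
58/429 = 58/429= 0.14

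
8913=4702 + 4211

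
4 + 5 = 9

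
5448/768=227/32 =7.09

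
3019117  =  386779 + 2632338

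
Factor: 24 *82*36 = 2^6 * 3^3*41^1 =70848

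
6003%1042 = 793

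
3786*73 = 276378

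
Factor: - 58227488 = -2^5*11^1*83^1*1993^1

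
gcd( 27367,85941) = 1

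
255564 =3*85188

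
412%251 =161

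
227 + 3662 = 3889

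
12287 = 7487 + 4800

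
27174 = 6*4529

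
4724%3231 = 1493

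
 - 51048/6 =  - 8508=-8508.00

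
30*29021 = 870630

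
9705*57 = 553185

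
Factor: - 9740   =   - 2^2*5^1*487^1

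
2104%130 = 24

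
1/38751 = 1/38751 = 0.00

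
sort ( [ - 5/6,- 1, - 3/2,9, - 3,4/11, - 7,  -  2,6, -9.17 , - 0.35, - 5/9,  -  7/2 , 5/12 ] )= [ - 9.17,  -  7,-7/2,  -  3, - 2, - 3/2, - 1, - 5/6,- 5/9,-0.35, 4/11,5/12, 6,9] 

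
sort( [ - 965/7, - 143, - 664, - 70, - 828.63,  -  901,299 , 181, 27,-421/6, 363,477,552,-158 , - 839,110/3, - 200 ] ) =[ - 901,-839, - 828.63, - 664, - 200,-158, -143, - 965/7,-421/6, - 70,27,110/3,181,299,363, 477,552]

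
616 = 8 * 77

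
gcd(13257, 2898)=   9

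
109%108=1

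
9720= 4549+5171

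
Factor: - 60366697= -23^1*2624639^1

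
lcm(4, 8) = 8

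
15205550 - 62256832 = - 47051282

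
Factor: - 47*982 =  - 46154 = - 2^1*47^1*491^1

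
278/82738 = 139/41369 = 0.00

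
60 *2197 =131820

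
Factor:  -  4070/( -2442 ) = 5/3 = 3^(  -  1)*5^1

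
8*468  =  3744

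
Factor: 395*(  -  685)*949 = - 5^2*13^1*73^1*79^1*137^1 =- 256775675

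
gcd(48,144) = 48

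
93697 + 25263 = 118960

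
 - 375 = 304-679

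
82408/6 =13734+2/3 = 13734.67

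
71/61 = 71/61 = 1.16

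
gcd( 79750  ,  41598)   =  2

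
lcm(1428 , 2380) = 7140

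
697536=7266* 96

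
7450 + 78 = 7528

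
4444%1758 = 928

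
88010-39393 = 48617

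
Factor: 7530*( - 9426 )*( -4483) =2^2*3^2 * 5^1 *251^1*1571^1 *4483^1 = 318193387740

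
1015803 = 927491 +88312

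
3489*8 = 27912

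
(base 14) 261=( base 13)2A9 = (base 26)i9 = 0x1DD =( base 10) 477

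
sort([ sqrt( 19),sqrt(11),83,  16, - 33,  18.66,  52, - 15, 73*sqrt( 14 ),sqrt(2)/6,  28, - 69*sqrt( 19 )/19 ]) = [ - 33, - 69*sqrt( 19 ) /19, - 15, sqrt( 2)/6,sqrt( 11 ), sqrt( 19 ),16,18.66, 28,  52,83, 73*sqrt(14)]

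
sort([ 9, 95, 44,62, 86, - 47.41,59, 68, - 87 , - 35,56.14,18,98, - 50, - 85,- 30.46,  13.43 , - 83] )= [ -87, - 85, - 83,-50, - 47.41, - 35, - 30.46,9 , 13.43,18, 44,  56.14,59,62,68,  86,95,98 ]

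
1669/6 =1669/6 = 278.17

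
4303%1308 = 379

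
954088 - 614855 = 339233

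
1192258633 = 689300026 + 502958607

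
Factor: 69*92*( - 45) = - 285660=-2^2*3^3 * 5^1*23^2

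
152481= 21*7261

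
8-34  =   - 26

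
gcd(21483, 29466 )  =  9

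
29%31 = 29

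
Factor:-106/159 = -2/3 = - 2^1*3^ ( - 1)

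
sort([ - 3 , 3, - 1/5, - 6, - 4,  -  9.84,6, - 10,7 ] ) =[ - 10, - 9.84, - 6,  -  4,  -  3,  -  1/5 , 3,6,7 ]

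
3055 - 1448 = 1607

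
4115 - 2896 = 1219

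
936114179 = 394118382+541995797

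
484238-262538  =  221700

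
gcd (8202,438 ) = 6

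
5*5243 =26215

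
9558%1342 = 164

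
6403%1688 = 1339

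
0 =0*777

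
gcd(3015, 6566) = 67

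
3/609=1/203 = 0.00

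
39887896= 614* 64964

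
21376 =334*64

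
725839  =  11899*61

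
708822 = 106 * 6687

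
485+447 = 932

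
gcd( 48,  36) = 12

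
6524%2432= 1660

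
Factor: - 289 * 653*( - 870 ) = 2^1*3^1*5^1*17^2*29^1*653^1 = 164183790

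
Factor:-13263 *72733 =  - 3^1 * 4421^1*72733^1 = -964657779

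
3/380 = 3/380 = 0.01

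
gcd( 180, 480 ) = 60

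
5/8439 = 5/8439 = 0.00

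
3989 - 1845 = 2144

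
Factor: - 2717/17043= -11/69= - 3^( - 1 )*11^1*23^( - 1) 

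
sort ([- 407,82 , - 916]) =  [ - 916,-407,82 ] 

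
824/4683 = 824/4683 =0.18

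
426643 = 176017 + 250626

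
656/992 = 41/62 = 0.66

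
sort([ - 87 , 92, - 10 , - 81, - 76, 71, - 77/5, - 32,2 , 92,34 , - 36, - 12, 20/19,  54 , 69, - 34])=[ - 87,-81, - 76 , - 36, - 34 , - 32,-77/5,  -  12,- 10 , 20/19,2,34 , 54,69, 71,92,92]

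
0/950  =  0 = 0.00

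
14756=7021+7735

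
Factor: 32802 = 2^1*3^1*7^1*11^1*71^1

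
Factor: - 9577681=- 17^1*383^1*1471^1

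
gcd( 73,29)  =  1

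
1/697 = 1/697 = 0.00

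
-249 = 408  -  657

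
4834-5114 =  - 280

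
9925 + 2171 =12096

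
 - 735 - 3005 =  - 3740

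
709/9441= 709/9441  =  0.08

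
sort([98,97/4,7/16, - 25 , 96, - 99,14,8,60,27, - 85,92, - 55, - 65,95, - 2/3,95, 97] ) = [-99,  -  85, - 65, - 55 , - 25,-2/3,7/16, 8,14,97/4, 27, 60,92, 95,95, 96,97,98] 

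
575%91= 29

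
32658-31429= 1229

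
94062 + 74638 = 168700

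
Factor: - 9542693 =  - 19^1 * 502247^1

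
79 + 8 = 87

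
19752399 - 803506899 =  - 783754500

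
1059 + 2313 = 3372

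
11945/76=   157 +13/76 = 157.17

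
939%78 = 3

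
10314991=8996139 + 1318852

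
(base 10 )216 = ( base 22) 9i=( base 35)66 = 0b11011000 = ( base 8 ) 330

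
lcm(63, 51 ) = 1071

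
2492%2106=386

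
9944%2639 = 2027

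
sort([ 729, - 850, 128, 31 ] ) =[ - 850,31, 128,729]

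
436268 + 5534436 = 5970704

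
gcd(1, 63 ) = 1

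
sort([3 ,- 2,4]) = [ - 2, 3, 4 ]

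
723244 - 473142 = 250102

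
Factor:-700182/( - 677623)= 2^1*3^2 *7^1*193^(-1)*3511^(-1 )*5557^1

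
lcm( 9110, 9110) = 9110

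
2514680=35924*70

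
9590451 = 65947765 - 56357314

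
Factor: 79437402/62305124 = 39718701/31152562 = 2^ ( - 1)*3^3*7^(- 1) * 11^1*133733^1*2225183^( - 1) 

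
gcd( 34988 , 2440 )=4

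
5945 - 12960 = - 7015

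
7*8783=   61481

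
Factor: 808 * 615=496920 = 2^3*3^1*5^1 * 41^1* 101^1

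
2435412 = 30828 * 79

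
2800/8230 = 280/823 = 0.34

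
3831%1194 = 249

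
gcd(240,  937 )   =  1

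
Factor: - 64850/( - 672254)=5^2*11^ ( - 1 )*1297^1*30557^ ( - 1) = 32425/336127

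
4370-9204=  -  4834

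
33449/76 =33449/76 = 440.12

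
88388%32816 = 22756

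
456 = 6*76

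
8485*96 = 814560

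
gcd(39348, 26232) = 13116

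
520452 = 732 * 711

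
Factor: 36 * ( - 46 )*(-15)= 24840  =  2^3*3^3*5^1*23^1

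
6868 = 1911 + 4957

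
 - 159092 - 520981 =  - 680073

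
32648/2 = 16324 = 16324.00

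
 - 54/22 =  - 27/11 = - 2.45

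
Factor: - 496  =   - 2^4*31^1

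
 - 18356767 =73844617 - 92201384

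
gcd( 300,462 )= 6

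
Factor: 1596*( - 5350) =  - 2^3*3^1*5^2*7^1*19^1*107^1 = - 8538600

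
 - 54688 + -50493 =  - 105181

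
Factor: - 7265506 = -2^1*3632753^1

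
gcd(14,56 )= 14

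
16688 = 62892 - 46204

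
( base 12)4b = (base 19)32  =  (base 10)59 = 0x3B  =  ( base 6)135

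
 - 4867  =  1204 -6071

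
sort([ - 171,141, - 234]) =[ - 234, - 171,141 ]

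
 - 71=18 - 89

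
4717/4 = 1179 + 1/4= 1179.25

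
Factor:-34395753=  - 3^1*7^1*131^1*12503^1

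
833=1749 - 916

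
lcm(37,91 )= 3367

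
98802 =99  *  998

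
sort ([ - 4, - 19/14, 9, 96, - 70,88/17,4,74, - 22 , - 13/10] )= [ - 70, - 22, - 4, - 19/14, - 13/10,4, 88/17, 9, 74, 96]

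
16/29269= 16/29269 = 0.00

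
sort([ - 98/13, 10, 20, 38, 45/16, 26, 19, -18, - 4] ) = [ - 18 ,-98/13 , - 4, 45/16, 10, 19, 20, 26,38] 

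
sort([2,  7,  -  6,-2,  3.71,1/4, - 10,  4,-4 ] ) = [ - 10,-6, - 4 , - 2, 1/4,  2,3.71  ,  4,7 ] 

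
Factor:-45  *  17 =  - 765 = - 3^2*5^1*17^1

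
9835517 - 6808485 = 3027032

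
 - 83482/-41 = 2036+ 6/41 = 2036.15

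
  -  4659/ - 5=4659/5 = 931.80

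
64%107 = 64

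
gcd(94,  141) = 47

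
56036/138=406 + 4/69 = 406.06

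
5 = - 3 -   -  8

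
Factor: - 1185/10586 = -15/134=- 2^( - 1)*3^1 * 5^1*67^(-1 ) 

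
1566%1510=56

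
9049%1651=794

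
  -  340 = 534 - 874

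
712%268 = 176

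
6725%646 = 265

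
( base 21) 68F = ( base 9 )3783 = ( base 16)b0d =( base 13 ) 1398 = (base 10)2829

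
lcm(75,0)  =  0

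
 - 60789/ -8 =7598 + 5/8 = 7598.62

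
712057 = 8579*83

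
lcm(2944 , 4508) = 144256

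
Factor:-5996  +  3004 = -2^4*11^1*17^1= -2992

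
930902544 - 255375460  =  675527084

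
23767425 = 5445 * 4365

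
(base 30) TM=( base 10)892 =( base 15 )3e7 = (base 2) 1101111100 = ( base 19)28i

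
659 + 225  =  884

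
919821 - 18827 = 900994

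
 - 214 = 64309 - 64523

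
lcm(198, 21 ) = 1386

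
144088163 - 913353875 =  - 769265712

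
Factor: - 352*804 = -283008=-2^7 * 3^1*11^1 * 67^1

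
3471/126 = 27+23/42 = 27.55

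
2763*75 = 207225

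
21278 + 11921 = 33199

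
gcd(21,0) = 21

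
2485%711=352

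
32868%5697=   4383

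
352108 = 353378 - 1270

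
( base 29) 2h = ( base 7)135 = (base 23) 36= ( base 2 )1001011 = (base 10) 75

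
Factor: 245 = 5^1*7^2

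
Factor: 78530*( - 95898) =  - 7530869940 = -  2^2 * 3^1*5^1*11^1*1453^1 * 7853^1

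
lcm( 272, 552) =18768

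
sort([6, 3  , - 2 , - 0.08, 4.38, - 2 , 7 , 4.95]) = [ - 2, - 2, - 0.08, 3, 4.38,4.95 , 6, 7 ] 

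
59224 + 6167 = 65391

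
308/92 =3 + 8/23 = 3.35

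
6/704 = 3/352  =  0.01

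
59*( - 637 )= - 37583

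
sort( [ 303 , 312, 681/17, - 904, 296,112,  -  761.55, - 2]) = [ - 904,-761.55, -2,681/17,112, 296,303, 312 ]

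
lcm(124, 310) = 620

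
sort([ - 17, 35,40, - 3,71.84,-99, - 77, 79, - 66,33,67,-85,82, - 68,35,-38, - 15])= [ - 99, - 85, - 77, - 68, - 66, - 38,-17, - 15,  -  3,33, 35, 35,40,67,71.84, 79,82]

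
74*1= 74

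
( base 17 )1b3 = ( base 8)737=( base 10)479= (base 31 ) FE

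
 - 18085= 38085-56170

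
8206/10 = 820+3/5 = 820.60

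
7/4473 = 1/639 = 0.00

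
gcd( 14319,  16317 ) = 333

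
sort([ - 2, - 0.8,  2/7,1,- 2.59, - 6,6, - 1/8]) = [ - 6,-2.59, - 2,-0.8,-1/8,2/7, 1,6 ] 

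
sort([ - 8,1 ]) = [  -  8, 1 ] 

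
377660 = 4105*92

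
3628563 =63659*57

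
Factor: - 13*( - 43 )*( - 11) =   -  6149  =  -11^1 * 13^1*43^1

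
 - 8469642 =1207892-9677534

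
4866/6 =811 = 811.00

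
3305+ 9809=13114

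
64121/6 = 10686  +  5/6 = 10686.83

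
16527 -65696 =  - 49169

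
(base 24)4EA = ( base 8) 5132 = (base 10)2650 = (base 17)92F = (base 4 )221122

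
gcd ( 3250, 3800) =50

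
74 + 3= 77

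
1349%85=74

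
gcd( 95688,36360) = 72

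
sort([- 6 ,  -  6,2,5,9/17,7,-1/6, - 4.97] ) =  [ - 6,-6,  -  4.97, - 1/6,9/17,2,5,7]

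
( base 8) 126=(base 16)56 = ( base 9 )105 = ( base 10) 86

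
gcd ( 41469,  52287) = 1803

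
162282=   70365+91917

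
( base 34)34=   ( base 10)106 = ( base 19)5B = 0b1101010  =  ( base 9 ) 127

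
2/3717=2/3717=0.00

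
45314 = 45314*1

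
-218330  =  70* ( - 3119) 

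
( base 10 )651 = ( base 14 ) 347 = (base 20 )1cb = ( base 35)il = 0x28B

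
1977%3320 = 1977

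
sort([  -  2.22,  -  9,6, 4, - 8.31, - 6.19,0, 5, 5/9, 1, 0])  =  [ - 9, - 8.31, - 6.19,-2.22,  0, 0, 5/9,1, 4,5, 6] 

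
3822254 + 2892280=6714534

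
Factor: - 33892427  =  -163^1 * 337^1 * 617^1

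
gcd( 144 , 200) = 8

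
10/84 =5/42 =0.12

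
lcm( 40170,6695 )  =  40170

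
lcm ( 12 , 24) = 24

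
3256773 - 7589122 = -4332349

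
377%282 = 95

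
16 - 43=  - 27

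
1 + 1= 2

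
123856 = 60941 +62915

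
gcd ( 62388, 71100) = 36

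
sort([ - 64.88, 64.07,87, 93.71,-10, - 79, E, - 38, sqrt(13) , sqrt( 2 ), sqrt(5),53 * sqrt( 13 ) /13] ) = [ - 79, - 64.88, - 38, - 10, sqrt ( 2 ), sqrt( 5),E,sqrt(13), 53 * sqrt (13) /13, 64.07,87,  93.71 ]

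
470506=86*5471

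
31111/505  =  31111/505 =61.61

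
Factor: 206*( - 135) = -27810 = - 2^1*3^3*5^1 * 103^1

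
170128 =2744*62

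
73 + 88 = 161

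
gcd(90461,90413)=1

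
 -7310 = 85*( -86)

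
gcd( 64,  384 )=64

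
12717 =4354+8363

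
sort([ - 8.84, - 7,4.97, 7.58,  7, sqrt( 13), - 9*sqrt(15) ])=[ - 9*sqrt(15), - 8.84, - 7, sqrt (13 ),4.97, 7,7.58 ]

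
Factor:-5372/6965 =-2^2 *5^( - 1 )*7^( - 1)*17^1*79^1*199^(  -  1)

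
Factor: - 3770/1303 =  - 2^1*5^1*13^1*29^1*1303^( - 1 )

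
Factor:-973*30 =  -29190 = -2^1 * 3^1*5^1*7^1 *139^1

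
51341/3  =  51341/3 = 17113.67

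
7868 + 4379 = 12247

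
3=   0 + 3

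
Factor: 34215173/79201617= 3^( - 1 )*11^(-1)*73^1*83^1*769^ ( - 1 )*3121^( - 1)*5647^1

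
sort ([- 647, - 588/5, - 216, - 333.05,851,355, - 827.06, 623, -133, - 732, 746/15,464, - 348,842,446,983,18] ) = [ - 827.06, - 732, - 647 , - 348, - 333.05, - 216,- 133,- 588/5 , 18, 746/15,355,  446,464, 623, 842,851, 983] 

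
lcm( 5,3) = 15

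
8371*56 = 468776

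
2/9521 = 2/9521 = 0.00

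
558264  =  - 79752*( - 7 ) 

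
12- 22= - 10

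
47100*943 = 44415300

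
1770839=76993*23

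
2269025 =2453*925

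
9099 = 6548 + 2551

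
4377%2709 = 1668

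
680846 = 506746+174100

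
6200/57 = 108 + 44/57  =  108.77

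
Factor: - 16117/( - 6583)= 29^ ( - 1)*71^1 = 71/29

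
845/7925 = 169/1585 =0.11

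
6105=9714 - 3609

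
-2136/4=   -  534 = -534.00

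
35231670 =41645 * 846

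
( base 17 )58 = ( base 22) 45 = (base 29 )36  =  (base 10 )93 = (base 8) 135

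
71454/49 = 1458 + 12/49=1458.24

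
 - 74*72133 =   -  5337842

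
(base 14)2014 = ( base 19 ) f4f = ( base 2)1010110000010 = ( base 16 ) 1582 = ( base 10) 5506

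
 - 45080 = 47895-92975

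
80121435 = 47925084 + 32196351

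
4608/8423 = 4608/8423 = 0.55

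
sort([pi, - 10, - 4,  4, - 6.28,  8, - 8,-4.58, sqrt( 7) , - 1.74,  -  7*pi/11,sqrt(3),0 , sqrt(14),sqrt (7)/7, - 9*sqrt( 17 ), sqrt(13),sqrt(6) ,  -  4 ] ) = [-9*sqrt(17 ), - 10, - 8,- 6.28, - 4.58  , - 4, - 4,-7*pi/11, - 1.74,  0,sqrt ( 7)/7,  sqrt( 3), sqrt(6), sqrt( 7), pi,sqrt(13),sqrt( 14),  4,8 ] 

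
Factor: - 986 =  - 2^1 * 17^1 *29^1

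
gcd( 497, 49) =7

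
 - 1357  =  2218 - 3575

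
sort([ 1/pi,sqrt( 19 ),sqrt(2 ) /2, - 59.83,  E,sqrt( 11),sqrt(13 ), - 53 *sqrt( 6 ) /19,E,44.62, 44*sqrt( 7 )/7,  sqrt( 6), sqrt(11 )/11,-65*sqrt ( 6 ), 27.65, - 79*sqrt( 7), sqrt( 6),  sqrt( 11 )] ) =[-79 * sqrt( 7 ), - 65 * sqrt( 6 ),-59.83,-53*sqrt( 6 ) /19, sqrt( 11 ) /11,1/pi, sqrt( 2)/2,sqrt( 6 ),  sqrt( 6 ),E,E, sqrt(11 ),sqrt(11),sqrt( 13 ), sqrt(19), 44*sqrt(7)/7,27.65, 44.62 ] 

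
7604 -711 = 6893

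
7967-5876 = 2091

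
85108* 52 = 4425616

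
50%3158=50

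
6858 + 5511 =12369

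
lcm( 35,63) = 315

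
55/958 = 55/958 = 0.06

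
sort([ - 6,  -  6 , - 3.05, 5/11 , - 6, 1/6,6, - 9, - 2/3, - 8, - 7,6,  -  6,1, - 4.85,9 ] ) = [ - 9, - 8, - 7, - 6, - 6,-6,-6, -4.85,-3.05, - 2/3, 1/6, 5/11,1,6, 6, 9]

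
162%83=79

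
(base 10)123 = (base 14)8b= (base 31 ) 3u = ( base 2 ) 1111011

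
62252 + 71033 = 133285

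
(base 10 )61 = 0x3d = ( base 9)67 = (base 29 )23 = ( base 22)2h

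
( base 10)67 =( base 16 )43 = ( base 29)29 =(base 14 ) 4b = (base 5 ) 232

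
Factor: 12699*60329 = 3^2*17^1*23^1*43^1 * 61^1*83^1 = 766117971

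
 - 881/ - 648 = 881/648 = 1.36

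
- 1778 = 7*( - 254 )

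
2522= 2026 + 496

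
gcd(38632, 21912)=88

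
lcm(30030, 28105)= 2192190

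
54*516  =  27864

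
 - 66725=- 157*425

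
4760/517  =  9 + 107/517 =9.21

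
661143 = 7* 94449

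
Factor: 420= 2^2*3^1*5^1*7^1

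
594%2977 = 594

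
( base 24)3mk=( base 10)2276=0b100011100100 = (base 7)6431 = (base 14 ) B88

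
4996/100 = 1249/25 = 49.96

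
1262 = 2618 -1356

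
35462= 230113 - 194651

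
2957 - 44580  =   - 41623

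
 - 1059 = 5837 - 6896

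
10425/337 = 10425/337= 30.93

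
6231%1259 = 1195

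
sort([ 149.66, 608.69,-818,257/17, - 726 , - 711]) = [  -  818, - 726, - 711, 257/17,149.66, 608.69]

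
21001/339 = 21001/339=61.95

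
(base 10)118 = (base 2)1110110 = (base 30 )3S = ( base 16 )76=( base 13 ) 91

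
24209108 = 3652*6629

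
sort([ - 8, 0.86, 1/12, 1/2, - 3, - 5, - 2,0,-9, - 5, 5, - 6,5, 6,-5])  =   [-9,-8,  -  6,-5,  -  5, - 5, - 3 , - 2, 0,1/12, 1/2,0.86,5, 5,6 ] 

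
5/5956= 5/5956 = 0.00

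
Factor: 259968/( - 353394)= - 64/87= - 2^6 * 3^( - 1)*29^( - 1) 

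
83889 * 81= 6795009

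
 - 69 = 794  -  863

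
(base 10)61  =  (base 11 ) 56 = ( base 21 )2J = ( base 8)75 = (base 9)67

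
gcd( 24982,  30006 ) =2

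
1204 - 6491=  - 5287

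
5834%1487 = 1373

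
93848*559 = 52461032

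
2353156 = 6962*338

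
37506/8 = 4688 + 1/4 = 4688.25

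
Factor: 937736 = 2^3 * 251^1 * 467^1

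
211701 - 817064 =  - 605363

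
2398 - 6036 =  - 3638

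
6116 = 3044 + 3072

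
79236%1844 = 1788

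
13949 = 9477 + 4472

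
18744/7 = 18744/7= 2677.71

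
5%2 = 1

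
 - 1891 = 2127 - 4018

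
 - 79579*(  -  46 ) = 3660634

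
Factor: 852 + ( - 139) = 713= 23^1*31^1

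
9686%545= 421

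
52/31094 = 26/15547 = 0.00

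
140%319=140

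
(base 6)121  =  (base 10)49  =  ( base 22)25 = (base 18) 2D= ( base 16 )31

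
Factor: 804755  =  5^1*7^1* 22993^1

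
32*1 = 32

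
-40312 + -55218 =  - 95530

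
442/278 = 1 + 82/139 = 1.59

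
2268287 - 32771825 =-30503538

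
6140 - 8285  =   - 2145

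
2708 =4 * 677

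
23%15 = 8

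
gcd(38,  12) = 2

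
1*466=466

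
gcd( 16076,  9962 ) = 2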